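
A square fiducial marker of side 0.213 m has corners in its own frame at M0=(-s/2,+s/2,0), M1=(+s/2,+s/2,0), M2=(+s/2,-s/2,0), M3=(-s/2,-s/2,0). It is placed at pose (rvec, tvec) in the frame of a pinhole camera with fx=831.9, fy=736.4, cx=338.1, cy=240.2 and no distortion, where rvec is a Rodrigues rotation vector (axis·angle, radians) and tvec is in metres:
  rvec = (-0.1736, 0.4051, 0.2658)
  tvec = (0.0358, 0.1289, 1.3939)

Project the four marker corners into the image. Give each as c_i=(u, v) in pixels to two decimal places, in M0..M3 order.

c0=(286.04, 347.00) c1=(399.85, 379.74) c2=(436.30, 267.80) c3=(322.18, 242.35)

Intrinsics K: fx=831.9, fy=736.4, cx=338.1, cy=240.2
Marker side s = 0.213 m; corners in marker frame (Z=0):
  M0 = (-0.1065, +0.1065, 0)
  M1 = (+0.1065, +0.1065, 0)
  M2 = (+0.1065, -0.1065, 0)
  M3 = (-0.1065, -0.1065, 0)
rvec = (-0.1736, 0.4051, 0.2658), |rvec| = θ = 0.51468 rad = 29.489°
Rodrigues: sinθ=0.49225, 1−cosθ=0.12955; R = I + sinθ·[k]× + (1−cosθ)·[k]×²:
    [+0.88519 -0.28861 +0.36488]
    [+0.21983 +0.95071 +0.21870]
    [-0.41002 -0.11338 +0.90500]
t = (0.0358, 0.1289, 1.3939) m
M0: Pc = R·M0+t = (-0.08921, +0.20674, +1.42549); u = 831.9·(-0.08921)/1.42549 + 338.1 = 286.0381, v = 736.4·(+0.20674)/1.42549 + 240.2 = 347.0000
M1: Pc = R·M1+t = (+0.09934, +0.25356, +1.33816); u = 831.9·(+0.09934)/1.33816 + 338.1 = 399.8544, v = 736.4·(+0.25356)/1.33816 + 240.2 = 379.7374
M2: Pc = R·M2+t = (+0.16081, +0.05106, +1.36231); u = 831.9·(+0.16081)/1.36231 + 338.1 = 436.2995, v = 736.4·(+0.05106)/1.36231 + 240.2 = 267.8012
M3: Pc = R·M3+t = (-0.02774, +0.00424, +1.44964); u = 831.9·(-0.02774)/1.44964 + 338.1 = 322.1835, v = 736.4·(+0.00424)/1.44964 + 240.2 = 242.3528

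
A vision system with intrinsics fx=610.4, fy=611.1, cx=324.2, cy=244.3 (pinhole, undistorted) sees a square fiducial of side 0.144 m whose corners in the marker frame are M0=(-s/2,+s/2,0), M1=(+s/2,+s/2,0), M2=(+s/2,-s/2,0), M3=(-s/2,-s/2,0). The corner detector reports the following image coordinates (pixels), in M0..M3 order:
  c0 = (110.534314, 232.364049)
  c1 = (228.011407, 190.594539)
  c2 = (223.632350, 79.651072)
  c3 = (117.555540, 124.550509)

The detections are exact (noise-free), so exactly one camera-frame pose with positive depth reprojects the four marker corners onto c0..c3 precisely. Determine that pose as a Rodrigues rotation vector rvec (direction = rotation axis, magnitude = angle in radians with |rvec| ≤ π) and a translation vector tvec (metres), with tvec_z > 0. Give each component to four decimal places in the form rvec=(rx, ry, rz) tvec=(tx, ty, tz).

rvec=(-0.4580, 0.3852, -0.2053) tvec=(-0.1671, -0.0957, 0.6531)

Intrinsics K: fx=610.4, fy=611.1, cx=324.2, cy=244.3
Marker side s = 0.144 m; corners in marker frame (Z=0):
  M0 = (-0.0720, +0.0720, 0)
  M1 = (+0.0720, +0.0720, 0)
  M2 = (+0.0720, -0.0720, 0)
  M3 = (-0.0720, -0.0720, 0)
Detected image corners:
  c0 = (110.534314, 232.364049) px
  c1 = (228.011407, 190.594539) px
  c2 = (223.632350, 79.651072) px
  c3 = (117.555540, 124.550509) px
Planar DLT: solve 8×8 A·h = b for H (H[2,2]=1):
  H  [+692.35682 -131.87327 +168.02948]
  H  [-377.00004 +647.25349 +154.73000]
  H  [-0.48158 -0.71397 +1.00000]
B = K⁻¹H; ‖b₁‖=1.531102, ‖b₂‖=1.531102; λ = 2/(‖b₁‖+‖b₂‖) = 0.653124, sign → tz>0 ⇒ λ=+0.653124
r₁ = λ·B[:,0] = (+0.90788,-0.27718,-0.31453); r₂ = λ·B[:,1] = (+0.10657,+0.87818,-0.46631)
r₃ = r₁×r₂ = (+0.40547,+0.38983,+0.82682); SVD([r₁ r₂ r₃]) → R = UVᵀ:
  R  [+0.90788 +0.10657 +0.40547]
  R  [-0.27718 +0.87818 +0.38983]
  R  [-0.31453 -0.46631 +0.82682]
t = (-0.16710, -0.09573, +0.65312) m
tr R = 2.612872; θ = arccos((tr R − 1)/2) = 0.632697 rad = 36.251°
axis k = ((R−Rᵀ)₃₂, (R−Rᵀ)₁₃, (R−Rᵀ)₂₁) / (2 sinθ) = (-0.723920, +0.608810, -0.324485)
rvec = θ·k = (-0.458022, +0.385192, -0.205300)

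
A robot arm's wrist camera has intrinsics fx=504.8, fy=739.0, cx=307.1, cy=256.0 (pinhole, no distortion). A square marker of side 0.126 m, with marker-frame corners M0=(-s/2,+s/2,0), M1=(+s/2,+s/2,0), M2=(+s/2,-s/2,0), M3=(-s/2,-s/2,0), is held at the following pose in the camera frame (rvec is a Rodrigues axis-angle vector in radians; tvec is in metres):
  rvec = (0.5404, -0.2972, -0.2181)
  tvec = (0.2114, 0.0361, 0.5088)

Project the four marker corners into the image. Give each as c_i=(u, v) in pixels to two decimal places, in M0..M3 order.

c0=(460.31, 404.81) c1=(559.53, 350.48) c2=(577.95, 204.25) c3=(465.36, 257.74)

Intrinsics K: fx=504.8, fy=739.0, cx=307.1, cy=256.0
Marker side s = 0.126 m; corners in marker frame (Z=0):
  M0 = (-0.0630, +0.0630, 0)
  M1 = (+0.0630, +0.0630, 0)
  M2 = (+0.0630, -0.0630, 0)
  M3 = (-0.0630, -0.0630, 0)
rvec = (0.5404, -0.2972, -0.2181), |rvec| = θ = 0.65416 rad = 37.481°
Rodrigues: sinθ=0.60849, 1−cosθ=0.20644; R = I + sinθ·[k]× + (1−cosθ)·[k]×²:
    [+0.93444 +0.12539 -0.33331]
    [-0.28035 +0.83617 -0.47140]
    [+0.21959 +0.53394 +0.81651]
t = (0.2114, 0.0361, 0.5088) m
M0: Pc = R·M0+t = (+0.16043, +0.10644, +0.52860); u = 504.8·(+0.16043)/0.52860 + 307.1 = 460.3055, v = 739.0·(+0.10644)/0.52860 + 256.0 = 404.8069
M1: Pc = R·M1+t = (+0.27817, +0.07112, +0.55627); u = 504.8·(+0.27817)/0.55627 + 307.1 = 559.5301, v = 739.0·(+0.07112)/0.55627 + 256.0 = 350.4770
M2: Pc = R·M2+t = (+0.26237, -0.03424, +0.48900); u = 504.8·(+0.26237)/0.48900 + 307.1 = 577.9496, v = 739.0·(-0.03424)/0.48900 + 256.0 = 204.2529
M3: Pc = R·M3+t = (+0.14463, +0.00108, +0.46133); u = 504.8·(+0.14463)/0.46133 + 307.1 = 465.3596, v = 739.0·(+0.00108)/0.46133 + 256.0 = 257.7359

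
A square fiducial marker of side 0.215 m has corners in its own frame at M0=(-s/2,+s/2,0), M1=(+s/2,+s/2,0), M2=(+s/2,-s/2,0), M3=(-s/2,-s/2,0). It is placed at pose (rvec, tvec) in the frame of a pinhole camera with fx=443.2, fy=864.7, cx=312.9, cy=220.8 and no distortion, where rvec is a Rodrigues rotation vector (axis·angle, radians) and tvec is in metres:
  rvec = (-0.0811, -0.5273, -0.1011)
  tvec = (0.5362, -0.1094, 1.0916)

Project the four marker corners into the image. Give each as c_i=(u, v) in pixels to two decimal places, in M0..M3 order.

Intrinsics K: fx=443.2, fy=864.7, cx=312.9, cy=220.8
Marker side s = 0.215 m; corners in marker frame (Z=0):
  M0 = (-0.1075, +0.1075, 0)
  M1 = (+0.1075, +0.1075, 0)
  M2 = (+0.1075, -0.1075, 0)
  M3 = (-0.1075, -0.1075, 0)
rvec = (-0.0811, -0.5273, -0.1011), |rvec| = θ = 0.54300 rad = 31.111°
Rodrigues: sinθ=0.51670, 1−cosθ=0.14384; R = I + sinθ·[k]× + (1−cosθ)·[k]×²:
    [+0.85937 +0.11707 -0.49777]
    [-0.07534 +0.99181 +0.10318]
    [+0.50577 -0.05117 +0.86115]
t = (0.5362, -0.1094, 1.0916) m
M0: Pc = R·M0+t = (+0.45640, +0.00532, +1.03173); u = 443.2·(+0.45640)/1.03173 + 312.9 = 508.9566, v = 864.7·(+0.00532)/1.03173 + 220.8 = 225.2574
M1: Pc = R·M1+t = (+0.64117, -0.01088, +1.14047); u = 443.2·(+0.64117)/1.14047 + 312.9 = 562.0652, v = 864.7·(-0.01088)/1.14047 + 220.8 = 212.5506
M2: Pc = R·M2+t = (+0.61600, -0.22412, +1.15147); u = 443.2·(+0.61600)/1.15147 + 312.9 = 549.9971, v = 864.7·(-0.22412)/1.15147 + 220.8 = 52.4976
M3: Pc = R·M3+t = (+0.43123, -0.20792, +1.04273); u = 443.2·(+0.43123)/1.04273 + 312.9 = 496.1903, v = 864.7·(-0.20792)/1.04273 + 220.8 = 48.3794

c0=(508.96, 225.26) c1=(562.07, 212.55) c2=(550.00, 52.50) c3=(496.19, 48.38)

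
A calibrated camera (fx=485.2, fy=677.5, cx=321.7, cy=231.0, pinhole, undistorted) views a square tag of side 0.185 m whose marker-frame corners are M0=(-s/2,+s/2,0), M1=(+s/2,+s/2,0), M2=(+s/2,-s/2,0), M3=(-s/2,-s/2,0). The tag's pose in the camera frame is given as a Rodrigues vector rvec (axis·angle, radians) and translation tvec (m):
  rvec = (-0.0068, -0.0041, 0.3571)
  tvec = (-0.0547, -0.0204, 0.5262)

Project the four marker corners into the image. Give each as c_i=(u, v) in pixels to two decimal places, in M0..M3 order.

c0=(161.25, 274.76) c1=(321.36, 358.05) c2=(380.88, 134.96) c3=(221.24, 51.66)

Intrinsics K: fx=485.2, fy=677.5, cx=321.7, cy=231.0
Marker side s = 0.185 m; corners in marker frame (Z=0):
  M0 = (-0.0925, +0.0925, 0)
  M1 = (+0.0925, +0.0925, 0)
  M2 = (+0.0925, -0.0925, 0)
  M3 = (-0.0925, -0.0925, 0)
rvec = (-0.0068, -0.0041, 0.3571), |rvec| = θ = 0.35719 rad = 20.465°
Rodrigues: sinθ=0.34964, 1−cosθ=0.06312; R = I + sinθ·[k]× + (1−cosθ)·[k]×²:
    [+0.93691 -0.34954 -0.00521]
    [+0.34957 +0.93689 +0.00593]
    [+0.00281 -0.00738 +0.99997]
t = (-0.0547, -0.0204, 0.5262) m
M0: Pc = R·M0+t = (-0.17370, +0.03393, +0.52526); u = 485.2·(-0.17370)/0.52526 + 321.7 = 161.2500, v = 677.5·(+0.03393)/0.52526 + 231.0 = 274.7611
M1: Pc = R·M1+t = (-0.00037, +0.09860, +0.52578); u = 485.2·(-0.00037)/0.52578 + 321.7 = 321.3597, v = 677.5·(+0.09860)/0.52578 + 231.0 = 358.0497
M2: Pc = R·M2+t = (+0.06430, -0.07473, +0.52714); u = 485.2·(+0.06430)/0.52714 + 321.7 = 380.8806, v = 677.5·(-0.07473)/0.52714 + 231.0 = 134.9581
M3: Pc = R·M3+t = (-0.10903, -0.13940, +0.52662); u = 485.2·(-0.10903)/0.52662 + 321.7 = 221.2448, v = 677.5·(-0.13940)/0.52662 + 231.0 = 51.6650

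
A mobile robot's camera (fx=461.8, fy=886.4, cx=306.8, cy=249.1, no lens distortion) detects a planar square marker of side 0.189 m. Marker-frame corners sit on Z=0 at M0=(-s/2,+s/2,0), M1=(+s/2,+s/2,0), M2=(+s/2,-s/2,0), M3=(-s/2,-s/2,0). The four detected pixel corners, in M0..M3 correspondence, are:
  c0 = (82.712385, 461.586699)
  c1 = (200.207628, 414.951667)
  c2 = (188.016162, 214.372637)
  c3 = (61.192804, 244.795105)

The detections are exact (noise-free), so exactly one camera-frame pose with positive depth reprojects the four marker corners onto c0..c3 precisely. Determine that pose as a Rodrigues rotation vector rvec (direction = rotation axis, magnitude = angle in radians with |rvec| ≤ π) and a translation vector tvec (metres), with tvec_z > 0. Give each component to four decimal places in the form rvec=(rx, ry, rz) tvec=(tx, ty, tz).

Intrinsics K: fx=461.8, fy=886.4, cx=306.8, cy=249.1
Marker side s = 0.189 m; corners in marker frame (Z=0):
  M0 = (-0.0945, +0.0945, 0)
  M1 = (+0.0945, +0.0945, 0)
  M2 = (+0.0945, -0.0945, 0)
  M3 = (-0.0945, -0.0945, 0)
Detected image corners:
  c0 = (82.712385, 461.586699) px
  c1 = (200.207628, 414.951667) px
  c2 = (188.016162, 214.372637) px
  c3 = (61.192804, 244.795105) px
Planar DLT: solve 8×8 A·h = b for H (H[2,2]=1):
  H  [+708.55737 +133.13332 +136.03550]
  H  [-47.08696 +1215.32907 +336.40387]
  H  [+0.47358 +0.33868 +1.00000]
B = K⁻¹H; ‖b₁‖=1.321608, ‖b₂‖=1.321608; λ = 2/(‖b₁‖+‖b₂‖) = 0.756654, sign → tz>0 ⇒ λ=+0.756654
r₁ = λ·B[:,0] = (+0.92290,-0.14090,+0.35834); r₂ = λ·B[:,1] = (+0.04789,+0.96542,+0.25626)
r₃ = r₁×r₂ = (-0.38205,-0.21934,+0.89773); SVD([r₁ r₂ r₃]) → R = UVᵀ:
  R  [+0.92290 +0.04789 -0.38205]
  R  [-0.14090 +0.96542 -0.21934]
  R  [+0.35834 +0.25626 +0.89773]
t = (-0.27980, +0.07452, +0.75665) m
tr R = 2.786052; θ = arccos((tr R − 1)/2) = 0.466771 rad = 26.744°
axis k = ((R−Rᵀ)₃₂, (R−Rᵀ)₁₃, (R−Rᵀ)₂₁) / (2 sinθ) = (+0.528445, -0.822647, -0.209758)
rvec = θ·k = (+0.246663, -0.383988, -0.097909)

rvec=(0.2467, -0.3840, -0.0979) tvec=(-0.2798, 0.0745, 0.7567)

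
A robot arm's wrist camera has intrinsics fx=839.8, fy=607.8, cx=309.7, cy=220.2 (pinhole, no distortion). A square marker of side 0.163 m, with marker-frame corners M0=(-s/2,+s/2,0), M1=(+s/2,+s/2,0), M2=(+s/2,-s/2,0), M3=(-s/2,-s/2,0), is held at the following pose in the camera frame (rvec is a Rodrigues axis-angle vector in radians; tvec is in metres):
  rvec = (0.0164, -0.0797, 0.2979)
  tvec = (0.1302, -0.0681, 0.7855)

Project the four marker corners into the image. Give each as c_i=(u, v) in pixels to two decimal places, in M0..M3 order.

Intrinsics K: fx=839.8, fy=607.8, cx=309.7, cy=220.2
Marker side s = 0.163 m; corners in marker frame (Z=0):
  M0 = (-0.0815, +0.0815, 0)
  M1 = (+0.0815, +0.0815, 0)
  M2 = (+0.0815, -0.0815, 0)
  M3 = (-0.0815, -0.0815, 0)
rvec = (0.0164, -0.0797, 0.2979), |rvec| = θ = 0.30881 rad = 17.694°
Rodrigues: sinθ=0.30393, 1−cosθ=0.04730; R = I + sinθ·[k]× + (1−cosθ)·[k]×²:
    [+0.95283 -0.29384 -0.07602]
    [+0.29254 +0.95585 -0.02792]
    [+0.08086 +0.00436 +0.99672]
t = (0.1302, -0.0681, 0.7855) m
M0: Pc = R·M0+t = (+0.02860, -0.01404, +0.77927); u = 839.8·(+0.02860)/0.77927 + 309.7 = 340.5183, v = 607.8·(-0.01404)/0.77927 + 220.2 = 209.2489
M1: Pc = R·M1+t = (+0.18391, +0.03364, +0.79245); u = 839.8·(+0.18391)/0.79245 + 309.7 = 504.5976, v = 607.8·(+0.03364)/0.79245 + 220.2 = 246.0042
M2: Pc = R·M2+t = (+0.23180, -0.12216, +0.79173); u = 839.8·(+0.23180)/0.79173 + 309.7 = 555.5757, v = 607.8·(-0.12216)/0.79173 + 220.2 = 126.4204
M3: Pc = R·M3+t = (+0.07649, -0.16984, +0.77855); u = 839.8·(+0.07649)/0.77855 + 309.7 = 392.2095, v = 607.8·(-0.16984)/0.77855 + 220.2 = 87.6070

c0=(340.52, 209.25) c1=(504.60, 246.00) c2=(555.58, 126.42) c3=(392.21, 87.61)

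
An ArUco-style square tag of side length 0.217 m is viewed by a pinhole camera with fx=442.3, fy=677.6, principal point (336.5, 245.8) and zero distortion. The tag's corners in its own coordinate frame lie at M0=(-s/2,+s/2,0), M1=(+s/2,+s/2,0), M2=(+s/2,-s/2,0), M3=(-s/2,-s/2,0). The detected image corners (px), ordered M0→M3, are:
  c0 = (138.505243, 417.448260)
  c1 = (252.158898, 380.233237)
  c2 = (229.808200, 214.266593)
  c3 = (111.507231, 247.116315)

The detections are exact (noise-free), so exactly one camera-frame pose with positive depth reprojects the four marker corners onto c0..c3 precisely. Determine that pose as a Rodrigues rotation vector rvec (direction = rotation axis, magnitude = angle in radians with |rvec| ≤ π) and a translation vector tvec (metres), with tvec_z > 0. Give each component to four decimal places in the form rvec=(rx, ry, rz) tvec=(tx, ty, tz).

Intrinsics K: fx=442.3, fy=677.6, cx=336.5, cy=245.8
Marker side s = 0.217 m; corners in marker frame (Z=0):
  M0 = (-0.1085, +0.1085, 0)
  M1 = (+0.1085, +0.1085, 0)
  M2 = (+0.1085, -0.1085, 0)
  M3 = (-0.1085, -0.1085, 0)
Detected image corners:
  c0 = (138.505243, 417.448260) px
  c1 = (252.158898, 380.233237) px
  c2 = (229.808200, 214.266593) px
  c3 = (111.507231, 247.116315) px
Planar DLT: solve 8×8 A·h = b for H (H[2,2]=1):
  H  [+561.98534 +141.42813 +184.15151]
  H  [-113.95136 +822.70197 +315.86902]
  H  [+0.15140 +0.15245 +1.00000]
B = K⁻¹H; ‖b₁‖=1.186455, ‖b₂‖=1.186455; λ = 2/(‖b₁‖+‖b₂‖) = 0.842847, sign → tz>0 ⇒ λ=+0.842847
r₁ = λ·B[:,0] = (+0.97384,-0.18803,+0.12760); r₂ = λ·B[:,1] = (+0.17175,+0.97673,+0.12849)
r₃ = r₁×r₂ = (-0.14879,-0.10321,+0.98347); SVD([r₁ r₂ r₃]) → R = UVᵀ:
  R  [+0.97384 +0.17175 -0.14879]
  R  [-0.18803 +0.97673 -0.10321]
  R  [+0.12760 +0.12849 +0.98347]
t = (-0.29032, +0.08716, +0.84285) m
tr R = 2.934031; θ = arccos((tr R − 1)/2) = 0.257556 rad = 14.757°
axis k = ((R−Rᵀ)₃₂, (R−Rᵀ)₁₃, (R−Rᵀ)₂₁) / (2 sinθ) = (+0.454826, -0.542559, -0.706232)
rvec = θ·k = (+0.117143, -0.139739, -0.181894)

rvec=(0.1171, -0.1397, -0.1819) tvec=(-0.2903, 0.0872, 0.8428)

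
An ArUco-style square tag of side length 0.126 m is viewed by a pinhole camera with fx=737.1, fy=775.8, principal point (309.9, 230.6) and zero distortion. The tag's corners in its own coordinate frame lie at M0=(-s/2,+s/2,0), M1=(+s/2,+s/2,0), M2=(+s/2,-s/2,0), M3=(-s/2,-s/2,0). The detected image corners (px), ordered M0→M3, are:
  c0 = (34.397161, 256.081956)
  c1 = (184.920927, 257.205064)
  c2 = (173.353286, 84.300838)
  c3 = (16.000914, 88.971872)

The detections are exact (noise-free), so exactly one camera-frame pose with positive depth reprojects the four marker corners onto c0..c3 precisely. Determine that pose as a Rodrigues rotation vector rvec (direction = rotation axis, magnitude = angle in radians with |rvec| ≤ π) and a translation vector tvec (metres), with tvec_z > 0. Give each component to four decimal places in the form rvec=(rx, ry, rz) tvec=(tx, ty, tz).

Intrinsics K: fx=737.1, fy=775.8, cx=309.9, cy=230.6
Marker side s = 0.126 m; corners in marker frame (Z=0):
  M0 = (-0.0630, +0.0630, 0)
  M1 = (+0.0630, +0.0630, 0)
  M2 = (+0.0630, -0.0630, 0)
  M3 = (-0.0630, -0.0630, 0)
Detected image corners:
  c0 = (34.397161, 256.081956) px
  c1 = (184.920927, 257.205064) px
  c2 = (173.353286, 84.300838) px
  c3 = (16.000914, 88.971872) px
Planar DLT: solve 8×8 A·h = b for H (H[2,2]=1):
  H  [+1193.85293 +157.97893 +101.05397]
  H  [-59.28143 +1413.75701 +173.67910]
  H  [-0.26655 +0.37800 +1.00000]
B = K⁻¹H; ‖b₁‖=1.752122, ‖b₂‖=1.752122; λ = 2/(‖b₁‖+‖b₂‖) = 0.570737, sign → tz>0 ⇒ λ=+0.570737
r₁ = λ·B[:,0] = (+0.98836,+0.00161,-0.15213); r₂ = λ·B[:,1] = (+0.03162,+0.97594,+0.21574)
r₃ = r₁×r₂ = (+0.14881,-0.21804,+0.96453); SVD([r₁ r₂ r₃]) → R = UVᵀ:
  R  [+0.98836 +0.03162 +0.14881]
  R  [+0.00161 +0.97594 -0.21804]
  R  [-0.15213 +0.21574 +0.96453]
t = (-0.16171, -0.04188, +0.57074) m
tr R = 2.928827; θ = arccos((tr R − 1)/2) = 0.267581 rad = 15.331°
axis k = ((R−Rᵀ)₃₂, (R−Rᵀ)₁₃, (R−Rᵀ)₂₁) / (2 sinθ) = (+0.820305, +0.569103, -0.056757)
rvec = θ·k = (+0.219498, +0.152281, -0.015187)

rvec=(0.2195, 0.1523, -0.0152) tvec=(-0.1617, -0.0419, 0.5707)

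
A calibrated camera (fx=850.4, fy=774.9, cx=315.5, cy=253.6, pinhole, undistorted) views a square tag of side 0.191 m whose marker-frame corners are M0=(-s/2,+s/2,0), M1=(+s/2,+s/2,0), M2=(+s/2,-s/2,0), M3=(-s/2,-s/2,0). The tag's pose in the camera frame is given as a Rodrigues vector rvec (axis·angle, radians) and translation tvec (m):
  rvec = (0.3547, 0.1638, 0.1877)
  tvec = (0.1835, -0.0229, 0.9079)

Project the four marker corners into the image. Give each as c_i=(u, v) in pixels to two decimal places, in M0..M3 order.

Intrinsics K: fx=850.4, fy=774.9, cx=315.5, cy=253.6
Marker side s = 0.191 m; corners in marker frame (Z=0):
  M0 = (-0.0955, +0.0955, 0)
  M1 = (+0.0955, +0.0955, 0)
  M2 = (+0.0955, -0.0955, 0)
  M3 = (-0.0955, -0.0955, 0)
rvec = (0.3547, 0.1638, 0.1877), |rvec| = θ = 0.43344 rad = 24.835°
Rodrigues: sinθ=0.42000, 1−cosθ=0.09248; R = I + sinθ·[k]× + (1−cosθ)·[k]×²:
    [+0.96945 -0.15328 +0.19149]
    [+0.21048 +0.92073 -0.32856]
    [-0.12595 +0.35883 +0.92487]
t = (0.1835, -0.0229, 0.9079) m
M0: Pc = R·M0+t = (+0.07628, +0.04493, +0.95420); u = 850.4·(+0.07628)/0.95420 + 315.5 = 383.4816, v = 774.9·(+0.04493)/0.95420 + 253.6 = 290.0870
M1: Pc = R·M1+t = (+0.26144, +0.08513, +0.93014); u = 850.4·(+0.26144)/0.93014 + 315.5 = 554.5310, v = 774.9·(+0.08513)/0.93014 + 253.6 = 324.5220
M2: Pc = R·M2+t = (+0.29072, -0.09073, +0.86160); u = 850.4·(+0.29072)/0.86160 + 315.5 = 602.4406, v = 774.9·(-0.09073)/0.86160 + 253.6 = 172.0007
M3: Pc = R·M3+t = (+0.10556, -0.13093, +0.88566); u = 850.4·(+0.10556)/0.88566 + 315.5 = 416.8532, v = 774.9·(-0.13093)/0.88566 + 253.6 = 139.0438

c0=(383.48, 290.09) c1=(554.53, 324.52) c2=(602.44, 172.00) c3=(416.85, 139.04)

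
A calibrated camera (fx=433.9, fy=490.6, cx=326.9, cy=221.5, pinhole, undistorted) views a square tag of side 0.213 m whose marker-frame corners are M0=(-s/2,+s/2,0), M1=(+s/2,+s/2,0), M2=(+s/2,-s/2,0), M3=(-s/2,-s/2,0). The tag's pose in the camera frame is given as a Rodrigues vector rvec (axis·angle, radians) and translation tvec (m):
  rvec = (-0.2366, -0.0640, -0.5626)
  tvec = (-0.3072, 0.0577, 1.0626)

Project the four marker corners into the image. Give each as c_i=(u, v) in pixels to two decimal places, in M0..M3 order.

c0=(183.27, 317.19) c1=(260.94, 263.17) c2=(218.49, 183.50) c3=(142.92, 233.35)

Intrinsics K: fx=433.9, fy=490.6, cx=326.9, cy=221.5
Marker side s = 0.213 m; corners in marker frame (Z=0):
  M0 = (-0.1065, +0.1065, 0)
  M1 = (+0.1065, +0.1065, 0)
  M2 = (+0.1065, -0.1065, 0)
  M3 = (-0.1065, -0.1065, 0)
rvec = (-0.2366, -0.0640, -0.5626), |rvec| = θ = 0.61367 rad = 35.161°
Rodrigues: sinθ=0.57587, 1−cosθ=0.18246; R = I + sinθ·[k]× + (1−cosθ)·[k]×²:
    [+0.84466 +0.53528 +0.00443]
    [-0.52061 +0.81952 +0.23947]
    [+0.12455 -0.20458 +0.97089]
t = (-0.3072, 0.0577, 1.0626) m
M0: Pc = R·M0+t = (-0.34015, +0.20042, +1.02755); u = 433.9·(-0.34015)/1.02755 + 326.9 = 183.2662, v = 490.6·(+0.20042)/1.02755 + 221.5 = 317.1920
M1: Pc = R·M1+t = (-0.16024, +0.08953, +1.05408); u = 433.9·(-0.16024)/1.05408 + 326.9 = 260.9405, v = 490.6·(+0.08953)/1.05408 + 221.5 = 263.1720
M2: Pc = R·M2+t = (-0.27425, -0.08502, +1.09765); u = 433.9·(-0.27425)/1.09765 + 326.9 = 218.4890, v = 490.6·(-0.08502)/1.09765 + 221.5 = 183.4981
M3: Pc = R·M3+t = (-0.45416, +0.02587, +1.07112); u = 433.9·(-0.45416)/1.07112 + 326.9 = 142.9232, v = 490.6·(+0.02587)/1.07112 + 221.5 = 233.3472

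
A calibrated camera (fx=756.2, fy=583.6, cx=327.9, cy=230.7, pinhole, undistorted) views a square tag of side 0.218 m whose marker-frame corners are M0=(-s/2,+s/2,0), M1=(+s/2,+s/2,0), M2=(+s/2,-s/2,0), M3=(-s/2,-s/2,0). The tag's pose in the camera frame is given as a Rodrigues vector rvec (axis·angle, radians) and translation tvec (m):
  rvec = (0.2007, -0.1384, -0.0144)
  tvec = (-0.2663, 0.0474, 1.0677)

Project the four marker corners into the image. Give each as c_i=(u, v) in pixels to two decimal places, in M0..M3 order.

c0=(64.59, 316.10) c1=(219.49, 310.58) c2=(214.98, 196.33) c3=(53.41, 198.81)

Intrinsics K: fx=756.2, fy=583.6, cx=327.9, cy=230.7
Marker side s = 0.218 m; corners in marker frame (Z=0):
  M0 = (-0.1090, +0.1090, 0)
  M1 = (+0.1090, +0.1090, 0)
  M2 = (+0.1090, -0.1090, 0)
  M3 = (-0.1090, -0.1090, 0)
rvec = (0.2007, -0.1384, -0.0144), |rvec| = θ = 0.24422 rad = 13.993°
Rodrigues: sinθ=0.24180, 1−cosθ=0.02967; R = I + sinθ·[k]× + (1−cosθ)·[k]×²:
    [+0.99037 +0.00044 -0.13847]
    [-0.02808 +0.97986 -0.19772]
    [+0.13559 +0.19970 +0.97043]
t = (-0.2663, 0.0474, 1.0677) m
M0: Pc = R·M0+t = (-0.37420, +0.15726, +1.07469); u = 756.2·(-0.37420)/1.07469 + 327.9 = 64.5941, v = 583.6·(+0.15726)/1.07469 + 230.7 = 316.1012
M1: Pc = R·M1+t = (-0.15830, +0.15114, +1.10425); u = 756.2·(-0.15830)/1.10425 + 327.9 = 219.4929, v = 583.6·(+0.15114)/1.10425 + 230.7 = 310.5803
M2: Pc = R·M2+t = (-0.15840, -0.06246, +1.06071); u = 756.2·(-0.15840)/1.06071 + 327.9 = 214.9755, v = 583.6·(-0.06246)/1.06071 + 230.7 = 196.3321
M3: Pc = R·M3+t = (-0.37430, -0.05634, +1.03115); u = 756.2·(-0.37430)/1.03115 + 327.9 = 53.4074, v = 583.6·(-0.05634)/1.03115 + 230.7 = 198.8111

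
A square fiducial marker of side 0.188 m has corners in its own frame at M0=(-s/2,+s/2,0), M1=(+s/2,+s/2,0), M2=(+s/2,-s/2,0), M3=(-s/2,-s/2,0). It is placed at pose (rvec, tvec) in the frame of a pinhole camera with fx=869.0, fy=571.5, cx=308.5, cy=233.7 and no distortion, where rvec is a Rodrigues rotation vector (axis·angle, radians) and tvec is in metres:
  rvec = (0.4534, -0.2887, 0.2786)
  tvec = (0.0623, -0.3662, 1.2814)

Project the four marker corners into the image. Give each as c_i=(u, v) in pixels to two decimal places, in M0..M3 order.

c0=(271.39, 98.76) c1=(384.75, 120.82) c2=(430.75, 41.76) c3=(312.95, 14.31)

Intrinsics K: fx=869.0, fy=571.5, cx=308.5, cy=233.7
Marker side s = 0.188 m; corners in marker frame (Z=0):
  M0 = (-0.0940, +0.0940, 0)
  M1 = (+0.0940, +0.0940, 0)
  M2 = (+0.0940, -0.0940, 0)
  M3 = (-0.0940, -0.0940, 0)
rvec = (0.4534, -0.2887, 0.2786), |rvec| = θ = 0.60542 rad = 34.688°
Rodrigues: sinθ=0.56911, 1−cosθ=0.17774; R = I + sinθ·[k]× + (1−cosθ)·[k]×²:
    [+0.92195 -0.32536 -0.21013]
    [+0.19842 +0.86268 -0.46521]
    [+0.33264 +0.38720 +0.85990]
t = (0.0623, -0.3662, 1.2814) m
M0: Pc = R·M0+t = (-0.05495, -0.30376, +1.28653); u = 869.0·(-0.05495)/1.28653 + 308.5 = 271.3854, v = 571.5·(-0.30376)/1.28653 + 233.7 = 98.7645
M1: Pc = R·M1+t = (+0.11838, -0.26646, +1.34906); u = 869.0·(+0.11838)/1.34906 + 308.5 = 384.7537, v = 571.5·(-0.26646)/1.34906 + 233.7 = 120.8216
M2: Pc = R·M2+t = (+0.17955, -0.42864, +1.27627); u = 869.0·(+0.17955)/1.27627 + 308.5 = 430.7518, v = 571.5·(-0.42864)/1.27627 + 233.7 = 41.7595
M3: Pc = R·M3+t = (+0.00622, -0.46594, +1.21374); u = 869.0·(+0.00622)/1.21374 + 308.5 = 312.9542, v = 571.5·(-0.46594)/1.21374 + 233.7 = 14.3059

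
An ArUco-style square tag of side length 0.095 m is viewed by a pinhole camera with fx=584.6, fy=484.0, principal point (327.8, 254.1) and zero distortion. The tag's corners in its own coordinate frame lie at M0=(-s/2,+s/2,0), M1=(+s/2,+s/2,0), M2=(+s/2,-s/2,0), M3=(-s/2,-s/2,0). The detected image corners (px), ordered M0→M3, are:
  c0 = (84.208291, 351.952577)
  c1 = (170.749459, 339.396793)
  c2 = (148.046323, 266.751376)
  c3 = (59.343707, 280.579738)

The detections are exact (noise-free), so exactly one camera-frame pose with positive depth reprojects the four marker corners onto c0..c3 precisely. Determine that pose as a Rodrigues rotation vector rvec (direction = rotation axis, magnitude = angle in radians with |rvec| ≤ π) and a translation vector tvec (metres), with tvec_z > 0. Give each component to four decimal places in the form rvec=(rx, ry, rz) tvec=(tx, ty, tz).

rvec=(0.1864, 0.0627, -0.1902) tvec=(-0.2190, 0.0699, 0.6030)

Intrinsics K: fx=584.6, fy=484.0, cx=327.8, cy=254.1
Marker side s = 0.095 m; corners in marker frame (Z=0):
  M0 = (-0.0475, +0.0475, 0)
  M1 = (+0.0475, +0.0475, 0)
  M2 = (+0.0475, -0.0475, 0)
  M3 = (-0.0475, -0.0475, 0)
Detected image corners:
  c0 = (84.208291, 351.952577) px
  c1 = (170.749459, 339.396793) px
  c2 = (148.046323, 266.751376) px
  c3 = (59.343707, 280.579738) px
Planar DLT: solve 8×8 A·h = b for H (H[2,2]=1):
  H  [+906.93049 +284.57946 +115.47936]
  H  [-179.61444 +849.44518 +310.21675]
  H  [-0.13190 +0.29546 +1.00000]
B = K⁻¹H; ‖b₁‖=1.658374, ‖b₂‖=1.658374; λ = 2/(‖b₁‖+‖b₂‖) = 0.603000, sign → tz>0 ⇒ λ=+0.603000
r₁ = λ·B[:,0] = (+0.98007,-0.18202,-0.07953); r₂ = λ·B[:,1] = (+0.19364,+0.96476,+0.17816)
r₃ = r₁×r₂ = (+0.04430,-0.19002,+0.98078); SVD([r₁ r₂ r₃]) → R = UVᵀ:
  R  [+0.98007 +0.19364 +0.04430]
  R  [-0.18202 +0.96476 -0.19002]
  R  [-0.07953 +0.17816 +0.98078]
t = (-0.21900, +0.06991, +0.60300) m
tr R = 2.925614; θ = arccos((tr R − 1)/2) = 0.273590 rad = 15.676°
axis k = ((R−Rᵀ)₃₂, (R−Rᵀ)₁₃, (R−Rᵀ)₂₁) / (2 sinθ) = (+0.681337, +0.229164, -0.695172)
rvec = θ·k = (+0.186407, +0.062697, -0.190192)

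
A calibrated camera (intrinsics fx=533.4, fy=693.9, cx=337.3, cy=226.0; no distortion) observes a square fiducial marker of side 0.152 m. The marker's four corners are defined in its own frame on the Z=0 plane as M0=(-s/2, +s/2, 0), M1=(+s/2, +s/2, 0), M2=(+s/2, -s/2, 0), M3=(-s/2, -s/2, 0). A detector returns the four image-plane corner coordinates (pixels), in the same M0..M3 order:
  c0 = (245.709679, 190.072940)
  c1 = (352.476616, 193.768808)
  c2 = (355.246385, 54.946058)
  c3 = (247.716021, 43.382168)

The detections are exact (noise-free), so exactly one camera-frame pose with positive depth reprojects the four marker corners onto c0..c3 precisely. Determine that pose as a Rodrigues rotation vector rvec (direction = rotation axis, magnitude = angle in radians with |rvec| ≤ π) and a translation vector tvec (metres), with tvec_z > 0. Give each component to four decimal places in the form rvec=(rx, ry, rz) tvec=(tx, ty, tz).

rvec=(0.0439, -0.2702, 0.0192) tvec=(-0.0495, -0.1125, 0.7431)

Intrinsics K: fx=533.4, fy=693.9, cx=337.3, cy=226.0
Marker side s = 0.152 m; corners in marker frame (Z=0):
  M0 = (-0.0760, +0.0760, 0)
  M1 = (+0.0760, +0.0760, 0)
  M2 = (+0.0760, -0.0760, 0)
  M3 = (-0.0760, -0.0760, 0)
Detected image corners:
  c0 = (245.709679, 190.072940) px
  c1 = (352.476616, 193.768808) px
  c2 = (355.246385, 54.946058) px
  c3 = (247.716021, 43.382168) px
Planar DLT: solve 8×8 A·h = b for H (H[2,2]=1):
  H  [+812.91740 +0.70338 +301.74662]
  H  [+93.44342 +945.09839 +120.94454]
  H  [+0.35966 +0.05489 +1.00000]
B = K⁻¹H; ‖b₁‖=1.345667, ‖b₂‖=1.345667; λ = 2/(‖b₁‖+‖b₂‖) = 0.743126, sign → tz>0 ⇒ λ=+0.743126
r₁ = λ·B[:,0] = (+0.96353,+0.01302,+0.26728); r₂ = λ·B[:,1] = (-0.02481,+0.99886,+0.04079)
r₃ = r₁×r₂ = (-0.26644,-0.04594,+0.96276); SVD([r₁ r₂ r₃]) → R = UVᵀ:
  R  [+0.96353 -0.02481 -0.26644]
  R  [+0.01302 +0.99886 -0.04594]
  R  [+0.26728 +0.04079 +0.96276]
t = (-0.04953, -0.11251, +0.74313) m
tr R = 2.925148; θ = arccos((tr R − 1)/2) = 0.274452 rad = 15.725°
axis k = ((R−Rᵀ)₃₂, (R−Rᵀ)₁₃, (R−Rᵀ)₂₁) / (2 sinθ) = (+0.160000, -0.984646, +0.069804)
rvec = θ·k = (+0.043912, -0.270238, +0.019158)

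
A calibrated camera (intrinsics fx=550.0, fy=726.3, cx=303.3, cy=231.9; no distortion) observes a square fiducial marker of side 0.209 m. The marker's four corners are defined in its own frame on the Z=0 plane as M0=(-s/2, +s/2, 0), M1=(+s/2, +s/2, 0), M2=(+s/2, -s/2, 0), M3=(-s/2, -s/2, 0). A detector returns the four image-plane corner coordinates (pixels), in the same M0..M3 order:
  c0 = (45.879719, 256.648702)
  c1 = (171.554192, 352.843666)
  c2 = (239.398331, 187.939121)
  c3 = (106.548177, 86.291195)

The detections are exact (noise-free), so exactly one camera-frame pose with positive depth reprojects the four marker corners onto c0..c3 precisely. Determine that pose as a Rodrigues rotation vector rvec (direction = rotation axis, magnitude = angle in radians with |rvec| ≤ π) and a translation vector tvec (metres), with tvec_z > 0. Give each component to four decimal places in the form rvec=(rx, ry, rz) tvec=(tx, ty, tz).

rvec=(0.2007, 0.0546, 0.5232) tvec=(-0.2287, -0.0092, 0.7699)

Intrinsics K: fx=550.0, fy=726.3, cx=303.3, cy=231.9
Marker side s = 0.209 m; corners in marker frame (Z=0):
  M0 = (-0.1045, +0.1045, 0)
  M1 = (+0.1045, +0.1045, 0)
  M2 = (+0.1045, -0.1045, 0)
  M3 = (-0.1045, -0.1045, 0)
Detected image corners:
  c0 = (45.879719, 256.648702) px
  c1 = (171.554192, 352.843666) px
  c2 = (239.398331, 187.939121) px
  c3 = (106.548177, 86.291195) px
Planar DLT: solve 8×8 A·h = b for H (H[2,2]=1):
  H  [+617.88482 -270.09434 +139.94904]
  H  [+472.75951 +860.65182 +223.24900]
  H  [-0.00085 +0.26519 +1.00000]
B = K⁻¹H; ‖b₁‖=1.298916, ‖b₂‖=1.298916; λ = 2/(‖b₁‖+‖b₂‖) = 0.769873, sign → tz>0 ⇒ λ=+0.769873
r₁ = λ·B[:,0] = (+0.86526,+0.50133,-0.00065); r₂ = λ·B[:,1] = (-0.49066,+0.84710,+0.20416)
r₃ = r₁×r₂ = (+0.10291,-0.17633,+0.97894); SVD([r₁ r₂ r₃]) → R = UVᵀ:
  R  [+0.86526 -0.49066 +0.10291]
  R  [+0.50133 +0.84710 -0.17633]
  R  [-0.00065 +0.20416 +0.97894]
t = (-0.22865, -0.00917, +0.76987) m
tr R = 2.691291; θ = arccos((tr R − 1)/2) = 0.563023 rad = 32.259°
axis k = ((R−Rᵀ)₃₂, (R−Rᵀ)₁₃, (R−Rᵀ)₂₁) / (2 sinθ) = (+0.356437, +0.097011, +0.929269)
rvec = θ·k = (+0.200682, +0.054619, +0.523200)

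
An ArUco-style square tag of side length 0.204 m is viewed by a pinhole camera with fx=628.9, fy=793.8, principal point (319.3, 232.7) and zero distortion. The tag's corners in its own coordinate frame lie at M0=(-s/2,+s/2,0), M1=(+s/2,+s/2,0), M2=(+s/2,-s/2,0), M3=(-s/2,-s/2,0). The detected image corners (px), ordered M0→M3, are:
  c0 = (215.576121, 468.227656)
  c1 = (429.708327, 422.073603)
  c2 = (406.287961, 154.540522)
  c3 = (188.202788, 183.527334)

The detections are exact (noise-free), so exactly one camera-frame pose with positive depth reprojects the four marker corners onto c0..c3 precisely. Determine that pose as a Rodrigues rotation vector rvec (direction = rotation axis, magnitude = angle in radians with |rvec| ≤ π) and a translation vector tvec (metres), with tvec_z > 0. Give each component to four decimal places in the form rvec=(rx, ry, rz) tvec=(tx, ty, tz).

Intrinsics K: fx=628.9, fy=793.8, cx=319.3, cy=232.7
Marker side s = 0.204 m; corners in marker frame (Z=0):
  M0 = (-0.1020, +0.1020, 0)
  M1 = (+0.1020, +0.1020, 0)
  M2 = (+0.1020, -0.1020, 0)
  M3 = (-0.1020, -0.1020, 0)
Detected image corners:
  c0 = (215.576121, 468.227656) px
  c1 = (429.708327, 422.073603) px
  c2 = (406.287961, 154.540522) px
  c3 = (188.202788, 183.527334) px
Planar DLT: solve 8×8 A·h = b for H (H[2,2]=1):
  H  [+1156.00189 +140.61318 +313.45101]
  H  [-88.58794 +1368.45027 +307.24083]
  H  [+0.31199 +0.05300 +1.00000]
B = K⁻¹H; ‖b₁‖=1.720487, ‖b₂‖=1.720487; λ = 2/(‖b₁‖+‖b₂‖) = 0.581231, sign → tz>0 ⇒ λ=+0.581231
r₁ = λ·B[:,0] = (+0.97631,-0.11802,+0.18134); r₂ = λ·B[:,1] = (+0.11431,+0.99297,+0.03081)
r₃ = r₁×r₂ = (-0.18370,-0.00935,+0.98294); SVD([r₁ r₂ r₃]) → R = UVᵀ:
  R  [+0.97631 +0.11431 -0.18370]
  R  [-0.11802 +0.99297 -0.00935]
  R  [+0.18134 +0.03081 +0.98294]
t = (-0.00541, +0.05458, +0.58123) m
tr R = 2.952219; θ = arccos((tr R − 1)/2) = 0.219026 rad = 12.549°
axis k = ((R−Rᵀ)₃₂, (R−Rᵀ)₁₃, (R−Rᵀ)₂₁) / (2 sinθ) = (+0.092397, -0.840005, -0.534653)
rvec = θ·k = (+0.020237, -0.183983, -0.117103)

rvec=(0.0202, -0.1840, -0.1171) tvec=(-0.0054, 0.0546, 0.5812)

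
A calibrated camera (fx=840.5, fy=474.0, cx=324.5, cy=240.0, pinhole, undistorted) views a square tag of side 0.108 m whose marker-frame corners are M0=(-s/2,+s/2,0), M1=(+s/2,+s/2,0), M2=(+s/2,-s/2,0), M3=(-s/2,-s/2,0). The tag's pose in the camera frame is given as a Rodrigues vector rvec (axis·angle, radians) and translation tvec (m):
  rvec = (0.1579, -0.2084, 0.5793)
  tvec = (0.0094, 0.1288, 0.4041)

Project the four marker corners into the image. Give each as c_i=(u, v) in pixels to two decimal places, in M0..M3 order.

Intrinsics K: fx=840.5, fy=474.0, cx=324.5, cy=240.0
Marker side s = 0.108 m; corners in marker frame (Z=0):
  M0 = (-0.0540, +0.0540, 0)
  M1 = (+0.0540, +0.0540, 0)
  M2 = (+0.0540, -0.0540, 0)
  M3 = (-0.0540, -0.0540, 0)
rvec = (0.1579, -0.2084, 0.5793), |rvec| = θ = 0.63557 rad = 36.416°
Rodrigues: sinθ=0.59364, 1−cosθ=0.19527; R = I + sinθ·[k]× + (1−cosθ)·[k]×²:
    [+0.81678 -0.55699 -0.15043]
    [+0.52517 +0.82573 -0.20584]
    [+0.23887 +0.08912 +0.96695]
t = (0.0094, 0.1288, 0.4041) m
M0: Pc = R·M0+t = (-0.06478, +0.14503, +0.39601); u = 840.5·(-0.06478)/0.39601 + 324.5 = 187.0033, v = 474.0·(+0.14503)/0.39601 + 240.0 = 413.5904
M1: Pc = R·M1+t = (+0.02343, +0.20175, +0.42181); u = 840.5·(+0.02343)/0.42181 + 324.5 = 371.1848, v = 474.0·(+0.20175)/0.42181 + 240.0 = 466.7098
M2: Pc = R·M2+t = (+0.08358, +0.11257, +0.41219); u = 840.5·(+0.08358)/0.41219 + 324.5 = 494.9376, v = 474.0·(+0.11257)/0.41219 + 240.0 = 369.4517
M3: Pc = R·M3+t = (-0.00463, +0.05585, +0.38639); u = 840.5·(-0.00463)/0.38639 + 324.5 = 314.4303, v = 474.0·(+0.05585)/0.38639 + 240.0 = 308.5155

c0=(187.00, 413.59) c1=(371.18, 466.71) c2=(494.94, 369.45) c3=(314.43, 308.52)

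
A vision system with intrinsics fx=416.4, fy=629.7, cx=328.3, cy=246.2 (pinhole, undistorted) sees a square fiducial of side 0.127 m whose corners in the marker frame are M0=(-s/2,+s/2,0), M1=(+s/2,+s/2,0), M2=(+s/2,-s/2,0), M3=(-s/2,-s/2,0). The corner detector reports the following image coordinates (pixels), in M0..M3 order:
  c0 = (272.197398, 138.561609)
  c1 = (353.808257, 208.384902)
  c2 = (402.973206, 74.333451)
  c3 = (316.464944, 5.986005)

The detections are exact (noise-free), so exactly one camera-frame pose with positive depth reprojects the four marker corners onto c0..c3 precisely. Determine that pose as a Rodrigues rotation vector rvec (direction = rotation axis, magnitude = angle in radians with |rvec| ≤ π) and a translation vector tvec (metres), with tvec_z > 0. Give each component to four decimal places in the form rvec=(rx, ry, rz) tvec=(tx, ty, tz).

Intrinsics K: fx=416.4, fy=629.7, cx=328.3, cy=246.2
Marker side s = 0.127 m; corners in marker frame (Z=0):
  M0 = (-0.0635, +0.0635, 0)
  M1 = (+0.0635, +0.0635, 0)
  M2 = (+0.0635, -0.0635, 0)
  M3 = (-0.0635, -0.0635, 0)
Detected image corners:
  c0 = (272.197398, 138.561609) px
  c1 = (353.808257, 208.384902) px
  c2 = (402.973206, 74.333451) px
  c3 = (316.464944, 5.986005) px
Planar DLT: solve 8×8 A·h = b for H (H[2,2]=1):
  H  [+576.64849 -260.38472 +335.21522]
  H  [+517.15213 +1083.64713 +107.61155]
  H  [-0.25225 +0.31856 +1.00000]
B = K⁻¹H; ‖b₁‖=1.848788, ‖b₂‖=1.848788; λ = 2/(‖b₁‖+‖b₂‖) = 0.540895, sign → tz>0 ⇒ λ=+0.540895
r₁ = λ·B[:,0] = (+0.85663,+0.49757,-0.13644); r₂ = λ·B[:,1] = (-0.47409,+0.86345,+0.17231)
r₃ = r₁×r₂ = (+0.20355,-0.08292,+0.97555); SVD([r₁ r₂ r₃]) → R = UVᵀ:
  R  [+0.85663 -0.47409 +0.20355]
  R  [+0.49757 +0.86345 -0.08292]
  R  [-0.13644 +0.17231 +0.97555]
t = (+0.00898, -0.11904, +0.54089) m
tr R = 2.695631; θ = arccos((tr R − 1)/2) = 0.558944 rad = 32.025°
axis k = ((R−Rᵀ)₃₂, (R−Rᵀ)₁₃, (R−Rᵀ)₂₁) / (2 sinθ) = (+0.240646, +0.320566, +0.916148)
rvec = θ·k = (+0.134508, +0.179179, +0.512076)

rvec=(0.1345, 0.1792, 0.5121) tvec=(0.0090, -0.1190, 0.5409)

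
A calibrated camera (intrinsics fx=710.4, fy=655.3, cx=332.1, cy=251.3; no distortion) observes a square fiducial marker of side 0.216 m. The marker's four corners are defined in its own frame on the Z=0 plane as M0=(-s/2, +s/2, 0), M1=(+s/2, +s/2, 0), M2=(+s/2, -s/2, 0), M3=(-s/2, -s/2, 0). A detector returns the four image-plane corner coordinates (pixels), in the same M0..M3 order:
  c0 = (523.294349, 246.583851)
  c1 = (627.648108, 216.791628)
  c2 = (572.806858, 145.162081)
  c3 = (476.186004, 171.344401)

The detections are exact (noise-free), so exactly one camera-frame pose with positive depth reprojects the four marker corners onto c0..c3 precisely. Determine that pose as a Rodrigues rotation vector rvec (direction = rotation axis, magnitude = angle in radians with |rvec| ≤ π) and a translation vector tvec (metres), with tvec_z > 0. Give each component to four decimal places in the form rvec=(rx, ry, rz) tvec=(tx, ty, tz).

rvec=(-0.6039, -0.0178, -0.3155) tvec=(0.4297, -0.1244, 1.4054)

Intrinsics K: fx=710.4, fy=655.3, cx=332.1, cy=251.3
Marker side s = 0.216 m; corners in marker frame (Z=0):
  M0 = (-0.1080, +0.1080, 0)
  M1 = (+0.1080, +0.1080, 0)
  M2 = (+0.1080, -0.1080, 0)
  M3 = (-0.1080, -0.1080, 0)
Detected image corners:
  c0 = (523.294349, 246.583851) px
  c1 = (627.648108, 216.791628) px
  c2 = (572.806858, 145.162081) px
  c3 = (476.186004, 171.344401) px
Planar DLT: solve 8×8 A·h = b for H (H[2,2]=1):
  H  [+506.76515 +18.73810 +549.31318]
  H  [-114.21485 +262.83453 +193.28670]
  H  [+0.07693 -0.39529 +1.00000]
B = K⁻¹H; ‖b₁‖=0.711552, ‖b₂‖=0.711552; λ = 2/(‖b₁‖+‖b₂‖) = 1.405379, sign → tz>0 ⇒ λ=+1.405379
r₁ = λ·B[:,0] = (+0.95199,-0.28641,+0.10812); r₂ = λ·B[:,1] = (+0.29677,+0.77673,-0.55554)
r₃ = r₁×r₂ = (+0.07514,+0.56095,+0.82443); SVD([r₁ r₂ r₃]) → R = UVᵀ:
  R  [+0.95199 +0.29677 +0.07514]
  R  [-0.28641 +0.77673 +0.56095]
  R  [+0.10812 -0.55554 +0.82443]
t = (+0.42971, -0.12442, +1.40538) m
tr R = 2.553146; θ = arccos((tr R − 1)/2) = 0.681588 rad = 39.052°
axis k = ((R−Rᵀ)₃₂, (R−Rᵀ)₁₃, (R−Rᵀ)₂₁) / (2 sinθ) = (-0.886063, -0.026174, -0.462825)
rvec = θ·k = (-0.603930, -0.017840, -0.315456)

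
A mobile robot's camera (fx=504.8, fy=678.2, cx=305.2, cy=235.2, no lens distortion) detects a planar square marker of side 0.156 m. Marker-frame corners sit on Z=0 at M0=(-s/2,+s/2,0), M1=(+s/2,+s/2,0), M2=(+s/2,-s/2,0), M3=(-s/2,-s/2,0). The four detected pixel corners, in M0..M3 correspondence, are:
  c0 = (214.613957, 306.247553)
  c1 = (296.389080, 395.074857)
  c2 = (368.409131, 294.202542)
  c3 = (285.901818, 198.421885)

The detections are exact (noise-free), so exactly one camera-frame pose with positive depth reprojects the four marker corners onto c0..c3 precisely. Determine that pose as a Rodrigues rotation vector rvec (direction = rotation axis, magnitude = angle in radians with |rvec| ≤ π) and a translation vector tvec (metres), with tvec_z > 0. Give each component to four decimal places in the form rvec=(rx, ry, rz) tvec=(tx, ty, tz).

Intrinsics K: fx=504.8, fy=678.2, cx=305.2, cy=235.2
Marker side s = 0.156 m; corners in marker frame (Z=0):
  M0 = (-0.0780, +0.0780, 0)
  M1 = (+0.0780, +0.0780, 0)
  M2 = (+0.0780, -0.0780, 0)
  M3 = (-0.0780, -0.0780, 0)
Detected image corners:
  c0 = (214.613957, 306.247553) px
  c1 = (296.389080, 395.074857) px
  c2 = (368.409131, 294.202542) px
  c3 = (285.901818, 198.421885) px
Planar DLT: solve 8×8 A·h = b for H (H[2,2]=1):
  H  [+588.43133 -388.69001 +291.33161]
  H  [+654.72163 +740.93981 +300.23914]
  H  [+0.21258 +0.24258 +1.00000]
B = K⁻¹H; ‖b₁‖=1.384170, ‖b₂‖=1.384170; λ = 2/(‖b₁‖+‖b₂‖) = 0.722455, sign → tz>0 ⇒ λ=+0.722455
r₁ = λ·B[:,0] = (+0.74929,+0.64418,+0.15358); r₂ = λ·B[:,1] = (-0.66224,+0.72851,+0.17525)
r₃ = r₁×r₂ = (+0.00101,-0.23302,+0.97247); SVD([r₁ r₂ r₃]) → R = UVᵀ:
  R  [+0.74929 -0.66224 +0.00101]
  R  [+0.64418 +0.72851 -0.23302]
  R  [+0.15358 +0.17525 +0.97247]
t = (-0.01985, +0.06928, +0.72245) m
tr R = 2.450278; θ = arccos((tr R − 1)/2) = 0.759560 rad = 43.520°
axis k = ((R−Rᵀ)₃₂, (R−Rᵀ)₁₃, (R−Rᵀ)₂₁) / (2 sinθ) = (+0.296446, -0.110779, +0.948603)
rvec = θ·k = (+0.225169, -0.084144, +0.720521)

rvec=(0.2252, -0.0841, 0.7205) tvec=(-0.0198, 0.0693, 0.7225)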